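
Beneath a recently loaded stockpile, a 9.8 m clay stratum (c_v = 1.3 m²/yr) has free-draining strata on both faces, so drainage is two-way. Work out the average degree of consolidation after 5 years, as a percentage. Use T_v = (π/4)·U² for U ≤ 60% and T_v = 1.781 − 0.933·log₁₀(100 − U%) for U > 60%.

Drainage path length: H_d = H/2 = 4.9 m (double drainage).
T_v = c_v·t/H_d² = 1.3×5/4.9² = 0.27072.
T_v = 0.27072 corresponds to the U ≤ 60% branch:
U = √(4T_v/π) = 0.5871

U ≈ 58.7 %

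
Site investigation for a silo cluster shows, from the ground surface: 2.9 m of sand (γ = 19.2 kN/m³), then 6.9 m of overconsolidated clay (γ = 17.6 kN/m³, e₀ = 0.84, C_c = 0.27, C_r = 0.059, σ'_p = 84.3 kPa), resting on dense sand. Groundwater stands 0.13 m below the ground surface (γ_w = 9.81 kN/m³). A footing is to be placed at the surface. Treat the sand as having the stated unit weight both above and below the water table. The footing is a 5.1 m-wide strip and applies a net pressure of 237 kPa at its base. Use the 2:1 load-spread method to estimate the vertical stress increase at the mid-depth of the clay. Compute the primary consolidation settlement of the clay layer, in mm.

Mid-depth of clay below the ground surface: z = 2.9 + 6.9/2 = 6.35 m.
Total vertical stress at mid-clay: σ_v = 19.2×2.9 + 17.6×3.45 = 116.4 kPa.
Pore pressure: u = 9.81×(6.35 − 0.13) = 61.018 kPa.
Initial effective stress: σ'_0 = σ_v − u = 116.4 − 61.018 = 55.382 kPa.
Stress increase at mid-clay by the 2:1 spreading method:
Δσ = qB/(B+z) = 237×5.1/(5.1+6.35) = 105.56 kPa
Final effective stress: σ'_f = 55.382 + 105.56 = 160.94 kPa.
σ'_f = 160.94 > σ'_p = 84.3 kPa, so the stress path crosses the preconsolidation pressure — recompression up to σ'_p, then virgin compression beyond:
S_c = H/(1+e₀)·[C_r·log₁₀(σ'_p/σ'_0) + C_c·log₁₀(σ'_f/σ'_p)]
    = 6.9/1.84 × [0.059×log₁₀(84.3/55.382) + 0.27×log₁₀(160.94/84.3)]
    = 3.75 × [0.010765 + 0.075826] = 0.3247 m

S_c ≈ 325 mm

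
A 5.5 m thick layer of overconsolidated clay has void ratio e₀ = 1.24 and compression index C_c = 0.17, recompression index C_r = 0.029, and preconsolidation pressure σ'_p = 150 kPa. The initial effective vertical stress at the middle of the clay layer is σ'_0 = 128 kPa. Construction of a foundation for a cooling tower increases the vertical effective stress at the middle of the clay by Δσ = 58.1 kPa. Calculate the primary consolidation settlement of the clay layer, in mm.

S_c ≈ 44 mm

Final effective stress: σ'_f = 128 + 58.1 = 186.1 kPa.
σ'_f = 186.1 > σ'_p = 150 kPa, so the stress path crosses the preconsolidation pressure — recompression up to σ'_p, then virgin compression beyond:
S_c = H/(1+e₀)·[C_r·log₁₀(σ'_p/σ'_0) + C_c·log₁₀(σ'_f/σ'_p)]
    = 5.5/2.24 × [0.029×log₁₀(150/128) + 0.17×log₁₀(186.1/150)]
    = 2.4554 × [0.0019976 + 0.015921] = 0.044 m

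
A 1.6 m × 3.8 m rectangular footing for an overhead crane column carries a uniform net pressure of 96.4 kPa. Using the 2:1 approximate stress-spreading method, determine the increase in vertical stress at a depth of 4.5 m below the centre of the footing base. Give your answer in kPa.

By the 2:1 method the load spreads at 1 horizontal : 2 vertical, so at depth z the loaded area has grown by z in each plan dimension:
Δσ = qBL/((B+z)(L+z)) = 96.4×1.6×3.8/((1.6+4.5)(3.8+4.5)) = 11.576 kPa

Δσ_z ≈ 11.6 kPa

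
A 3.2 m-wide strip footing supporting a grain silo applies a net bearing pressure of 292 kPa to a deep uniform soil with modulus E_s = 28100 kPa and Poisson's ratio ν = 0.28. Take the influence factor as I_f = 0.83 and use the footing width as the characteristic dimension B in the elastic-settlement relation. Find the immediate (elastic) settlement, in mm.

S_e ≈ 25.4 mm

Immediate (elastic) settlement: S_e = q·B·(1−ν²)/E_s · I_f.
S_e = 292 × 3.2 × (1 − 0.28²) / 28100 × 0.83
    = 292 × 3.2 × 0.9216 / 28100 × 0.83
    = 0.02544 m = 25.44 mm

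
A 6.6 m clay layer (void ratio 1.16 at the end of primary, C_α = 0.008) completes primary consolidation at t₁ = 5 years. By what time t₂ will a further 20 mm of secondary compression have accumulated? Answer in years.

S_s = C_α·H/(1+e_p)·log₁₀(t₂/t₁) ⇒ log₁₀(t₂/t₁) = S_s·(1+e_p)/(C_α·H).
log₁₀(t₂/t₁) = 0.02 × (1+1.16) / (0.008×6.6) = 0.8182
t₂ = t₁ × 10^0.8182 = 5 × 6.579 = 32.9 years

t₂ ≈ 32.9 years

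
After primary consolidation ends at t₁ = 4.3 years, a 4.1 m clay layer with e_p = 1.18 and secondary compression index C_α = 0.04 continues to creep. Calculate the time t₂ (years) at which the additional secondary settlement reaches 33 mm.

S_s = C_α·H/(1+e_p)·log₁₀(t₂/t₁) ⇒ log₁₀(t₂/t₁) = S_s·(1+e_p)/(C_α·H).
log₁₀(t₂/t₁) = 0.033 × (1+1.18) / (0.04×4.1) = 0.4387
t₂ = t₁ × 10^0.4387 = 4.3 × 2.746 = 11.81 years

t₂ ≈ 11.8 years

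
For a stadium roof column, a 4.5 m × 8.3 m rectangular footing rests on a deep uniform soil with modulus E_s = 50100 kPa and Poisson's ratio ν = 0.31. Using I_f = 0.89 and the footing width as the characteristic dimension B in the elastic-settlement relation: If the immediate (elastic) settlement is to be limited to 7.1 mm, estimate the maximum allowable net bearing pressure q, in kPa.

S_e = q·B·(1−ν²)/E_s · I_f  ⇒  q = S_e·E_s / (B·(1−ν²)·I_f).
q = 0.0071 × 50100 / (4.5 × 0.9039 × 0.89) = 98.26 kPa

q ≈ 98.3 kPa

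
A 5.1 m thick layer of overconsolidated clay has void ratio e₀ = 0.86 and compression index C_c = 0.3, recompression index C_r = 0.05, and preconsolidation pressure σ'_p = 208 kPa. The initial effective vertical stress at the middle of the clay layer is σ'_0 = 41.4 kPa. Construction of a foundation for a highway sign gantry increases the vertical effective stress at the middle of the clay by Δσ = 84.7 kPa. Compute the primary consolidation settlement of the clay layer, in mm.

S_c ≈ 66.3 mm

Final effective stress: σ'_f = 41.4 + 84.7 = 126.1 kPa.
σ'_f = 126.1 ≤ σ'_p = 208 kPa, so the clay remains overconsolidated and only the recompression index applies:
S_c = C_r·H/(1+e₀)·log₁₀(σ'_f/σ'_0) = 0.05×5.1/1.86×log₁₀(126.1/41.4)
    = 0.13709 × 0.48371 = 0.06631 m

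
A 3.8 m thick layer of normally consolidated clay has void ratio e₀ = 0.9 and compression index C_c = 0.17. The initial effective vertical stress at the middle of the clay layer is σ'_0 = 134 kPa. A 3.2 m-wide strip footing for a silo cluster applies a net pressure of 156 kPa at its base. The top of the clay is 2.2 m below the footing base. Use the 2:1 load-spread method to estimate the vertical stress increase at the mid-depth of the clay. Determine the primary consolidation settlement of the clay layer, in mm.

S_c ≈ 60.9 mm

Mid-depth of clay below the footing base: z = 2.2 + 3.8/2 = 4.1 m.
Stress increase at mid-clay by the 2:1 spreading method:
Δσ = qB/(B+z) = 156×3.2/(3.2+4.1) = 68.384 kPa
Final effective stress: σ'_f = σ'_0 + Δσ = 134 + 68.384 = 202.38 kPa.
Normally consolidated clay, so the full stress increment lies on the virgin compression line:
S_c = C_c·H/(1+e₀)·log₁₀(σ'_f/σ'_0) = 0.17×3.8/(1+0.9)×log₁₀(202.38/134)
    = 0.34 × 0.17906 = 0.06088 m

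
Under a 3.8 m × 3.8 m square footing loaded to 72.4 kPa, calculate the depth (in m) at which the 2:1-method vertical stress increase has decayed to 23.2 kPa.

z ≈ 2.91 m

2:1 spreading — at depth z the loaded area has grown by z in each plan dimension:
qB²/(B+z)² = Δσ_z ⇒ z = B(√(q/Δσ_z) − 1) = 3.8×(√(72.4/23.2) − 1) = 2.913 m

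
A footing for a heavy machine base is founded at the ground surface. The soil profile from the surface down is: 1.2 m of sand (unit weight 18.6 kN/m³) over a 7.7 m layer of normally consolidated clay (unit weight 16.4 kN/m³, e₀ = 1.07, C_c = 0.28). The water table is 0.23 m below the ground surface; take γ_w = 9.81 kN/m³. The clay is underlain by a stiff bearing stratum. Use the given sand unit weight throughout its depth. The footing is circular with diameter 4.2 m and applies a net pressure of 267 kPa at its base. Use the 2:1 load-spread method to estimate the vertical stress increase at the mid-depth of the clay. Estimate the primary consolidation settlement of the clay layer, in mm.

Mid-depth of clay below the ground surface: z = 1.2 + 7.7/2 = 5.05 m.
Total vertical stress at mid-clay: σ_v = 18.6×1.2 + 16.4×3.85 = 85.46 kPa.
Pore pressure: u = 9.81×(5.05 − 0.23) = 47.284 kPa.
Initial effective stress: σ'_0 = σ_v − u = 85.46 − 47.284 = 38.176 kPa.
Stress increase at mid-clay by the 2:1 spreading method:
Δσ ≈ qD²/(D+z)² = 267×4.2²/(4.2+5.05)² = 55.046 kPa
Final effective stress: σ'_f = σ'_0 + Δσ = 38.176 + 55.046 = 93.222 kPa.
Normally consolidated clay, so the full stress increment lies on the virgin compression line:
S_c = C_c·H/(1+e₀)·log₁₀(σ'_f/σ'_0) = 0.28×7.7/(1+1.07)×log₁₀(93.222/38.176)
    = 1.0415 × 0.38773 = 0.4038 m

S_c ≈ 404 mm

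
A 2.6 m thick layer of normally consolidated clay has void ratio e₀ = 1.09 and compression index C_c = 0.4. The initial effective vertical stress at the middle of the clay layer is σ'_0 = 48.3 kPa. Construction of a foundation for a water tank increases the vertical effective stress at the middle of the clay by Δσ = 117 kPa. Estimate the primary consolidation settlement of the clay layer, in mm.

S_c ≈ 266 mm

Final effective stress: σ'_f = σ'_0 + Δσ = 48.3 + 117 = 165.3 kPa.
Normally consolidated clay, so the full stress increment lies on the virgin compression line:
S_c = C_c·H/(1+e₀)·log₁₀(σ'_f/σ'_0) = 0.4×2.6/(1+1.09)×log₁₀(165.3/48.3)
    = 0.49761 × 0.53433 = 0.2659 m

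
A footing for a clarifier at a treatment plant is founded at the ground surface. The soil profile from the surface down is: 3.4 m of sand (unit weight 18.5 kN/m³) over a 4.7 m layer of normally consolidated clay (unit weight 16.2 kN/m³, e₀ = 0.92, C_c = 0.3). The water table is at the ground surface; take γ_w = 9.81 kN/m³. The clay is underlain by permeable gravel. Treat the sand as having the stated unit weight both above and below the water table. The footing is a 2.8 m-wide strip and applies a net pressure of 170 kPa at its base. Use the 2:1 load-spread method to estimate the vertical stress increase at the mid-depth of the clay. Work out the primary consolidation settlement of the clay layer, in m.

Mid-depth of clay below the ground surface: z = 3.4 + 4.7/2 = 5.75 m.
Total vertical stress at mid-clay: σ_v = 18.5×3.4 + 16.2×2.35 = 100.97 kPa.
Pore pressure: u = 9.81×(5.75 − 0) = 56.408 kPa.
Initial effective stress: σ'_0 = σ_v − u = 100.97 − 56.408 = 44.562 kPa.
Stress increase at mid-clay by the 2:1 spreading method:
Δσ = qB/(B+z) = 170×2.8/(2.8+5.75) = 55.673 kPa
Final effective stress: σ'_f = σ'_0 + Δσ = 44.562 + 55.673 = 100.23 kPa.
Normally consolidated clay, so the full stress increment lies on the virgin compression line:
S_c = C_c·H/(1+e₀)·log₁₀(σ'_f/σ'_0) = 0.3×4.7/(1+0.92)×log₁₀(100.23/44.562)
    = 0.73438 × 0.35203 = 0.2585 m

S_c ≈ 0.259 m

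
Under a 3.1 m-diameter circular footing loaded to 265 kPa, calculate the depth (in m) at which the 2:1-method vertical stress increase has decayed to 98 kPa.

z ≈ 2 m

2:1 spreading — at depth z the loaded area has grown by z in each plan dimension:
qD²/(D+z)² = Δσ_z ⇒ z = D(√(q/Δσ_z) − 1) = 3.1×(√(265/98) − 1) = 1.998 m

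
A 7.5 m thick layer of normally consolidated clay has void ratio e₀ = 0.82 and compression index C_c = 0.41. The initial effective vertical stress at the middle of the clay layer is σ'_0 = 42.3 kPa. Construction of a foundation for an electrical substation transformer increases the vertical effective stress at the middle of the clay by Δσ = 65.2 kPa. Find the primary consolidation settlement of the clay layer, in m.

S_c ≈ 0.684 m

Final effective stress: σ'_f = σ'_0 + Δσ = 42.3 + 65.2 = 107.5 kPa.
Normally consolidated clay, so the full stress increment lies on the virgin compression line:
S_c = C_c·H/(1+e₀)·log₁₀(σ'_f/σ'_0) = 0.41×7.5/(1+0.82)×log₁₀(107.5/42.3)
    = 1.6896 × 0.40507 = 0.6844 m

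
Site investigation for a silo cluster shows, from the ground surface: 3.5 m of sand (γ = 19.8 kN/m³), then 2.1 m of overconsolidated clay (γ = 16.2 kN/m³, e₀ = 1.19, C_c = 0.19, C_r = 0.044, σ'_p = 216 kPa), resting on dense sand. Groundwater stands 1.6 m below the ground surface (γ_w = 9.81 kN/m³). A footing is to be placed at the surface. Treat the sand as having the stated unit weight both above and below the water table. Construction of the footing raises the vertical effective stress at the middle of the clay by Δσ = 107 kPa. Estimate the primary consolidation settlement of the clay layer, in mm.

S_c ≈ 19.3 mm

Mid-depth of clay below the ground surface: z = 3.5 + 2.1/2 = 4.55 m.
Total vertical stress at mid-clay: σ_v = 19.8×3.5 + 16.2×1.05 = 86.31 kPa.
Pore pressure: u = 9.81×(4.55 − 1.6) = 28.94 kPa.
Initial effective stress: σ'_0 = σ_v − u = 86.31 − 28.94 = 57.37 kPa.
Final effective stress: σ'_f = 57.37 + 107 = 164.37 kPa.
σ'_f = 164.37 ≤ σ'_p = 216 kPa, so the clay remains overconsolidated and only the recompression index applies:
S_c = C_r·H/(1+e₀)·log₁₀(σ'_f/σ'_0) = 0.044×2.1/2.19×log₁₀(164.37/57.37)
    = 0.042192 × 0.45714 = 0.01929 m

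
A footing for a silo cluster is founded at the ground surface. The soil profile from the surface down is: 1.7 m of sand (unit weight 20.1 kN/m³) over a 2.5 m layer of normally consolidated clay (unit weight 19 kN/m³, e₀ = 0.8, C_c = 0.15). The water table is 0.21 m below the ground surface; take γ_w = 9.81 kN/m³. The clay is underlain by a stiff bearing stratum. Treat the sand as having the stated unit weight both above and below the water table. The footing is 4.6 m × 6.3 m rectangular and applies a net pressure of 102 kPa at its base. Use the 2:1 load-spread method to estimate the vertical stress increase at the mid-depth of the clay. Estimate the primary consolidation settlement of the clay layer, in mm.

Mid-depth of clay below the ground surface: z = 1.7 + 2.5/2 = 2.95 m.
Total vertical stress at mid-clay: σ_v = 20.1×1.7 + 19×1.25 = 57.92 kPa.
Pore pressure: u = 9.81×(2.95 − 0.21) = 26.879 kPa.
Initial effective stress: σ'_0 = σ_v − u = 57.92 − 26.879 = 31.041 kPa.
Stress increase at mid-clay by the 2:1 spreading method:
Δσ = qBL/((B+z)(L+z)) = 102×4.6×6.3/((4.6+2.95)(6.3+2.95)) = 42.326 kPa
Final effective stress: σ'_f = σ'_0 + Δσ = 31.041 + 42.326 = 73.367 kPa.
Normally consolidated clay, so the full stress increment lies on the virgin compression line:
S_c = C_c·H/(1+e₀)·log₁₀(σ'_f/σ'_0) = 0.15×2.5/(1+0.8)×log₁₀(73.367/31.041)
    = 0.20833 × 0.37357 = 0.07783 m

S_c ≈ 77.8 mm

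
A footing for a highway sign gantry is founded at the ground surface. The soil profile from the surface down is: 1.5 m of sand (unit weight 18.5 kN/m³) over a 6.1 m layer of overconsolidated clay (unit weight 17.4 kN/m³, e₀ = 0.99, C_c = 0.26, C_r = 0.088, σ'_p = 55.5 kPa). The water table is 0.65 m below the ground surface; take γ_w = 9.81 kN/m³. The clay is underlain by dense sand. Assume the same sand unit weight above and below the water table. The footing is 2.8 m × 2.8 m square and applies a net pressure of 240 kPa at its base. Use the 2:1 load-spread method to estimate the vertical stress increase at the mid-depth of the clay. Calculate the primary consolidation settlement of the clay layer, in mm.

Mid-depth of clay below the ground surface: z = 1.5 + 6.1/2 = 4.55 m.
Total vertical stress at mid-clay: σ_v = 18.5×1.5 + 17.4×3.05 = 80.82 kPa.
Pore pressure: u = 9.81×(4.55 − 0.65) = 38.259 kPa.
Initial effective stress: σ'_0 = σ_v − u = 80.82 − 38.259 = 42.561 kPa.
Stress increase at mid-clay by the 2:1 spreading method:
Δσ = qBL/((B+z)(L+z)) = 240×2.8×2.8/((2.8+4.55)(2.8+4.55)) = 34.83 kPa
Final effective stress: σ'_f = 42.561 + 34.83 = 77.391 kPa.
σ'_f = 77.391 > σ'_p = 55.5 kPa, so the stress path crosses the preconsolidation pressure — recompression up to σ'_p, then virgin compression beyond:
S_c = H/(1+e₀)·[C_r·log₁₀(σ'_p/σ'_0) + C_c·log₁₀(σ'_f/σ'_p)]
    = 6.1/1.99 × [0.088×log₁₀(55.5/42.561) + 0.26×log₁₀(77.391/55.5)]
    = 3.0653 × [0.010145 + 0.037543] = 0.1462 m

S_c ≈ 146 mm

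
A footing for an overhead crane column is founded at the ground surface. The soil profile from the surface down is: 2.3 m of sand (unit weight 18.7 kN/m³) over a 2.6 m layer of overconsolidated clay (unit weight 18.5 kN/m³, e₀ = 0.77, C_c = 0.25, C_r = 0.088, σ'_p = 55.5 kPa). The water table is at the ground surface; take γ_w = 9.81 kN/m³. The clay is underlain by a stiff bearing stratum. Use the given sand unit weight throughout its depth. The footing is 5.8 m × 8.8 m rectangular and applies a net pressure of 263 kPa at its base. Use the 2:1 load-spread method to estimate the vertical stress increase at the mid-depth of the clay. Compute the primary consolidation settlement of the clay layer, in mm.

S_c ≈ 187 mm

Mid-depth of clay below the ground surface: z = 2.3 + 2.6/2 = 3.6 m.
Total vertical stress at mid-clay: σ_v = 18.7×2.3 + 18.5×1.3 = 67.06 kPa.
Pore pressure: u = 9.81×(3.6 − 0) = 35.316 kPa.
Initial effective stress: σ'_0 = σ_v − u = 67.06 − 35.316 = 31.744 kPa.
Stress increase at mid-clay by the 2:1 spreading method:
Δσ = qBL/((B+z)(L+z)) = 263×5.8×8.8/((5.8+3.6)(8.8+3.6)) = 115.16 kPa
Final effective stress: σ'_f = 31.744 + 115.16 = 146.9 kPa.
σ'_f = 146.9 > σ'_p = 55.5 kPa, so the stress path crosses the preconsolidation pressure — recompression up to σ'_p, then virgin compression beyond:
S_c = H/(1+e₀)·[C_r·log₁₀(σ'_p/σ'_0) + C_c·log₁₀(σ'_f/σ'_p)]
    = 2.6/1.77 × [0.088×log₁₀(55.5/31.744) + 0.25×log₁₀(146.9/55.5)]
    = 1.4689 × [0.021352 + 0.10568] = 0.1866 m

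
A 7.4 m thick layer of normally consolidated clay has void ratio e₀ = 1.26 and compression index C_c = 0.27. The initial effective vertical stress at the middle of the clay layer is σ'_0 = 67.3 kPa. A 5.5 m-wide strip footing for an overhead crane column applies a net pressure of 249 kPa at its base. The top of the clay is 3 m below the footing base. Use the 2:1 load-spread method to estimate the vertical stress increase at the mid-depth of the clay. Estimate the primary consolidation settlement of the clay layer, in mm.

S_c ≈ 377 mm

Mid-depth of clay below the footing base: z = 3 + 7.4/2 = 6.7 m.
Stress increase at mid-clay by the 2:1 spreading method:
Δσ = qB/(B+z) = 249×5.5/(5.5+6.7) = 112.25 kPa
Final effective stress: σ'_f = σ'_0 + Δσ = 67.3 + 112.25 = 179.55 kPa.
Normally consolidated clay, so the full stress increment lies on the virgin compression line:
S_c = C_c·H/(1+e₀)·log₁₀(σ'_f/σ'_0) = 0.27×7.4/(1+1.26)×log₁₀(179.55/67.3)
    = 0.88407 × 0.42617 = 0.3768 m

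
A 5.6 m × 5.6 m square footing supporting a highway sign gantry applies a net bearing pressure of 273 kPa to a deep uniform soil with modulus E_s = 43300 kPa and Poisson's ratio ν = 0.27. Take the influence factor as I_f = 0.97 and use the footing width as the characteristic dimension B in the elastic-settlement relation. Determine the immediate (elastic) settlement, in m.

S_e ≈ 0.0318 m

Immediate (elastic) settlement: S_e = q·B·(1−ν²)/E_s · I_f.
S_e = 273 × 5.6 × (1 − 0.27²) / 43300 × 0.97
    = 273 × 5.6 × 0.9271 / 43300 × 0.97
    = 0.03175 m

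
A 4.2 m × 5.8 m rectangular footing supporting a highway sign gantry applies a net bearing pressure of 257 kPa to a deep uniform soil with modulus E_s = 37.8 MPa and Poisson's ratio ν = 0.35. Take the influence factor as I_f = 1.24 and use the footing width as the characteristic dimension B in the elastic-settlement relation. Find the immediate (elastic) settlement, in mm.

Immediate (elastic) settlement: S_e = q·B·(1−ν²)/E_s · I_f.
E_s = 37.8 MPa = 37800 kPa.
S_e = 257 × 4.2 × (1 − 0.35²) / 37800 × 1.24
    = 257 × 4.2 × 0.8775 / 37800 × 1.24
    = 0.03107 m = 31.07 mm

S_e ≈ 31.1 mm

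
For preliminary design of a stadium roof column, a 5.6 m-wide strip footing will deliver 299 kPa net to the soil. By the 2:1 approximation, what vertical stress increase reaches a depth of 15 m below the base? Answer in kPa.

By the 2:1 method the load spreads at 1 horizontal : 2 vertical, so at depth z the loaded area has grown by z in each plan dimension:
Δσ = qB/(B+z) = 299×5.6/(5.6+15) = 81.282 kPa

Δσ_z ≈ 81.3 kPa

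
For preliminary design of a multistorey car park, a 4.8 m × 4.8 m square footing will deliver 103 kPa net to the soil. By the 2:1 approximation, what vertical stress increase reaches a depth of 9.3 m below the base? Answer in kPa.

Δσ_z ≈ 11.9 kPa

By the 2:1 method the load spreads at 1 horizontal : 2 vertical, so at depth z the loaded area has grown by z in each plan dimension:
Δσ = qBL/((B+z)(L+z)) = 103×4.8×4.8/((4.8+9.3)(4.8+9.3)) = 11.937 kPa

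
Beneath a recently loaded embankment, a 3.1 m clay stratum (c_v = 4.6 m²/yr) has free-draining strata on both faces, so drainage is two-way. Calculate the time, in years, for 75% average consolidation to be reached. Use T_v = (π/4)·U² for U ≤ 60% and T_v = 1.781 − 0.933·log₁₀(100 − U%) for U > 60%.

t ≈ 0.249 years

Drainage path length: H_d = H/2 = 1.55 m (double drainage).
U > 60%: T_v = 1.781 − 0.933·log₁₀(100 − 75) = 0.47672.
t = T_v·H_d²/c_v = 0.47672×1.55²/4.6 = 0.249 years.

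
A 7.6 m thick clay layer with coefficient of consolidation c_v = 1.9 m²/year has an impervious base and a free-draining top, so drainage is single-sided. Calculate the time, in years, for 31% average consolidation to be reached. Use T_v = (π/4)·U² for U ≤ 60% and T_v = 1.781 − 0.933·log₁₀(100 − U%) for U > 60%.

Drainage path length: H_d = H = 7.6 m (single drainage).
U ≤ 60%: T_v = (π/4)·U² = (π/4)×0.31² = 0.075477.
t = T_v·H_d²/c_v = 0.075477×7.6²/1.9 = 2.295 years.

t ≈ 2.29 years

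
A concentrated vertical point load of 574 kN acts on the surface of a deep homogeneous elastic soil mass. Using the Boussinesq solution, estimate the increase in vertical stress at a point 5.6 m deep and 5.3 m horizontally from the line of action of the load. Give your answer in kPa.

Δσ_z ≈ 1.77 kPa

Boussinesq vertical stress below a point load on an elastic half-space:
Δσ_z = 3P/(2πz²) · [1 + (r/z)²]^(−5/2)
r/z = 5.3/5.6 = 0.94643; [1+(r/z)²]^(−5/2) = 0.2021.
Δσ_z = 3×574/(2π×5.6²) × 0.2021 = 8.7393 × 0.2021 = 1.766 kPa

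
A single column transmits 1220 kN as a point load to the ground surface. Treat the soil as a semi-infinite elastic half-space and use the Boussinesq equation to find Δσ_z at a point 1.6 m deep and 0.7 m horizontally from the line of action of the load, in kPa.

Δσ_z ≈ 147 kPa

Boussinesq vertical stress below a point load on an elastic half-space:
Δσ_z = 3P/(2πz²) · [1 + (r/z)²]^(−5/2)
r/z = 0.7/1.6 = 0.4375; [1+(r/z)²]^(−5/2) = 0.64543.
Δσ_z = 3×1220/(2π×1.6²) × 0.64543 = 227.54 × 0.64543 = 146.9 kPa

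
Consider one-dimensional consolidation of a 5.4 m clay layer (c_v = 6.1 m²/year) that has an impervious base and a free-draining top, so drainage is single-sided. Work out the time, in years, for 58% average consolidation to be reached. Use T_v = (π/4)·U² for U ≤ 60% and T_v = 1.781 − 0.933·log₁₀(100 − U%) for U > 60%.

Drainage path length: H_d = H = 5.4 m (single drainage).
U ≤ 60%: T_v = (π/4)·U² = (π/4)×0.58² = 0.26421.
t = T_v·H_d²/c_v = 0.26421×5.4²/6.1 = 1.263 years.

t ≈ 1.26 years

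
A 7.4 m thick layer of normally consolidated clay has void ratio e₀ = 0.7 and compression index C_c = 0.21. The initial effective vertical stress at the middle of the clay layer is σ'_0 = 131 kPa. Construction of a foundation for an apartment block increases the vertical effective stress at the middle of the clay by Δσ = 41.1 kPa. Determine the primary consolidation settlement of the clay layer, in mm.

S_c ≈ 108 mm

Final effective stress: σ'_f = σ'_0 + Δσ = 131 + 41.1 = 172.1 kPa.
Normally consolidated clay, so the full stress increment lies on the virgin compression line:
S_c = C_c·H/(1+e₀)·log₁₀(σ'_f/σ'_0) = 0.21×7.4/(1+0.7)×log₁₀(172.1/131)
    = 0.91412 × 0.11851 = 0.1083 m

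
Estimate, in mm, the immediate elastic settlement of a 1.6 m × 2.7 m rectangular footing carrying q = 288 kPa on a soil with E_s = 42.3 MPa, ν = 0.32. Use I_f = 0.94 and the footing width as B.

S_e ≈ 9.19 mm

Immediate (elastic) settlement: S_e = q·B·(1−ν²)/E_s · I_f.
E_s = 42.3 MPa = 42300 kPa.
S_e = 288 × 1.6 × (1 − 0.32²) / 42300 × 0.94
    = 288 × 1.6 × 0.8976 / 42300 × 0.94
    = 0.009191 m = 9.191 mm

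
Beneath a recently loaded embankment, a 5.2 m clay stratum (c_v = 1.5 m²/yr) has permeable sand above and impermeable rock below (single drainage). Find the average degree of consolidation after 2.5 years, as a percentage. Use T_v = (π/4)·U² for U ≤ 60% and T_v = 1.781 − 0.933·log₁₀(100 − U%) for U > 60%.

U ≈ 42 %

Drainage path length: H_d = H = 5.2 m (single drainage).
T_v = c_v·t/H_d² = 1.5×2.5/5.2² = 0.13868.
T_v = 0.13868 corresponds to the U ≤ 60% branch:
U = √(4T_v/π) = 0.4202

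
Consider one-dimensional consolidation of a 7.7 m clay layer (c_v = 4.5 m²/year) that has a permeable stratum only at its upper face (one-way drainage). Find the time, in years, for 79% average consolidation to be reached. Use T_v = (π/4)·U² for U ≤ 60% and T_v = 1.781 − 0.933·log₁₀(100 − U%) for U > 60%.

t ≈ 7.21 years

Drainage path length: H_d = H = 7.7 m (single drainage).
U > 60%: T_v = 1.781 − 0.933·log₁₀(100 − 79) = 0.54737.
t = T_v·H_d²/c_v = 0.54737×7.7²/4.5 = 7.212 years.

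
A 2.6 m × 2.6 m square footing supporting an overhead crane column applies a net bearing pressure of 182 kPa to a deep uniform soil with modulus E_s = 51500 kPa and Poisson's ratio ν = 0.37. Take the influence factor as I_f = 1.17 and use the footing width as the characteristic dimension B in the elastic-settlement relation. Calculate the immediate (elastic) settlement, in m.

S_e ≈ 0.00928 m

Immediate (elastic) settlement: S_e = q·B·(1−ν²)/E_s · I_f.
S_e = 182 × 2.6 × (1 − 0.37²) / 51500 × 1.17
    = 182 × 2.6 × 0.8631 / 51500 × 1.17
    = 0.009279 m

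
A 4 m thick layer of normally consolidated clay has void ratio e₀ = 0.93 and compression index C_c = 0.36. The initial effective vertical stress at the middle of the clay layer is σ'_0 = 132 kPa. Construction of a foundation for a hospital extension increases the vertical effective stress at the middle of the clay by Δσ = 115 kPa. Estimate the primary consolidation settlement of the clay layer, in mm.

S_c ≈ 203 mm

Final effective stress: σ'_f = σ'_0 + Δσ = 132 + 115 = 247 kPa.
Normally consolidated clay, so the full stress increment lies on the virgin compression line:
S_c = C_c·H/(1+e₀)·log₁₀(σ'_f/σ'_0) = 0.36×4/(1+0.93)×log₁₀(247/132)
    = 0.74611 × 0.27212 = 0.203 m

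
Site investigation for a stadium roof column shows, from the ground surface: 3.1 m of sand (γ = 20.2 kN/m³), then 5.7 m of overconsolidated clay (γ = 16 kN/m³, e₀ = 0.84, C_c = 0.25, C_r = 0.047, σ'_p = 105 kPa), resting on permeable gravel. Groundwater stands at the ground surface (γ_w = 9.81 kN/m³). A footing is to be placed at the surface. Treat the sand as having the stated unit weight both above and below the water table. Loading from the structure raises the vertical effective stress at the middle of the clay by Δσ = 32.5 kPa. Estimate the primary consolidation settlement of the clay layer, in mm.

Mid-depth of clay below the ground surface: z = 3.1 + 5.7/2 = 5.95 m.
Total vertical stress at mid-clay: σ_v = 20.2×3.1 + 16×2.85 = 108.22 kPa.
Pore pressure: u = 9.81×(5.95 − 0) = 58.37 kPa.
Initial effective stress: σ'_0 = σ_v − u = 108.22 − 58.37 = 49.85 kPa.
Final effective stress: σ'_f = 49.85 + 32.5 = 82.35 kPa.
σ'_f = 82.35 ≤ σ'_p = 105 kPa, so the clay remains overconsolidated and only the recompression index applies:
S_c = C_r·H/(1+e₀)·log₁₀(σ'_f/σ'_0) = 0.047×5.7/1.84×log₁₀(82.35/49.85)
    = 0.1456 × 0.218 = 0.03174 m

S_c ≈ 31.7 mm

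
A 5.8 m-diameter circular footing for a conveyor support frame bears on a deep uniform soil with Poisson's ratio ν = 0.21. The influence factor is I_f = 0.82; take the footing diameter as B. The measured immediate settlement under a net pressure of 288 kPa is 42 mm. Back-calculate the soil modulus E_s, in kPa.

E_s ≈ 31200 kPa

S_e = q·B·(1−ν²)/E_s · I_f  ⇒  E_s = q·B·(1−ν²)·I_f / S_e.
E_s = 288 × 5.8 × 0.9559 × 0.82 / 0.042 = 31170 kPa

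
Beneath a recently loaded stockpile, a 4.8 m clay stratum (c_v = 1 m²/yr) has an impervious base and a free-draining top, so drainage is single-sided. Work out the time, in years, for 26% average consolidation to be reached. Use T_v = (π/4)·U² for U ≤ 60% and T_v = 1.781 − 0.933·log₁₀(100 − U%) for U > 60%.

Drainage path length: H_d = H = 4.8 m (single drainage).
U ≤ 60%: T_v = (π/4)·U² = (π/4)×0.26² = 0.053093.
t = T_v·H_d²/c_v = 0.053093×4.8²/1 = 1.223 years.

t ≈ 1.22 years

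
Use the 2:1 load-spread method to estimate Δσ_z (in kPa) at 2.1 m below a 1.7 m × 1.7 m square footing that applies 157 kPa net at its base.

Δσ_z ≈ 31.4 kPa

By the 2:1 method the load spreads at 1 horizontal : 2 vertical, so at depth z the loaded area has grown by z in each plan dimension:
Δσ = qBL/((B+z)(L+z)) = 157×1.7×1.7/((1.7+2.1)(1.7+2.1)) = 31.422 kPa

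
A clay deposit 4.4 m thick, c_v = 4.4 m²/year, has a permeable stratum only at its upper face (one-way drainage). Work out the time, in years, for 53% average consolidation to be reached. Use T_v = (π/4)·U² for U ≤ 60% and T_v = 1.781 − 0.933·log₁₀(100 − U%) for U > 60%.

t ≈ 0.971 years

Drainage path length: H_d = H = 4.4 m (single drainage).
U ≤ 60%: T_v = (π/4)·U² = (π/4)×0.53² = 0.22062.
t = T_v·H_d²/c_v = 0.22062×4.4²/4.4 = 0.9707 years.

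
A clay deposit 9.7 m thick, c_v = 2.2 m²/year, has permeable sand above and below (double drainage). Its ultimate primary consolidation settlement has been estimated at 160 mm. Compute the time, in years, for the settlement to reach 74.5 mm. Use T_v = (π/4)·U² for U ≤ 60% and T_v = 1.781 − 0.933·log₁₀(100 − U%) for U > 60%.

t ≈ 1.82 years

Drainage path length: H_d = H/2 = 4.85 m (double drainage).
U = S(t)/S_ult = 74.5/160 = 0.4656.
U ≤ 60%: T_v = (π/4)·U² = (π/4)×0.46563² = 0.17028.
t = T_v·H_d²/c_v = 0.17028×4.85²/2.2 = 1.821 years.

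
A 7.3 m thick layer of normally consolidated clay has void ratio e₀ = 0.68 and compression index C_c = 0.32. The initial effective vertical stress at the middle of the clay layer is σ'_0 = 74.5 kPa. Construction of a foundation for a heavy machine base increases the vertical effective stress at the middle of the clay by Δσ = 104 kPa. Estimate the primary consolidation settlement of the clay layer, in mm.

Final effective stress: σ'_f = σ'_0 + Δσ = 74.5 + 104 = 178.5 kPa.
Normally consolidated clay, so the full stress increment lies on the virgin compression line:
S_c = C_c·H/(1+e₀)·log₁₀(σ'_f/σ'_0) = 0.32×7.3/(1+0.68)×log₁₀(178.5/74.5)
    = 1.3905 × 0.37948 = 0.5277 m

S_c ≈ 528 mm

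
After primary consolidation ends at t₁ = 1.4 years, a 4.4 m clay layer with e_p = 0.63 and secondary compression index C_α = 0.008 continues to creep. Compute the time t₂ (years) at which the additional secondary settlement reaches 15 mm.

t₂ ≈ 6.93 years

S_s = C_α·H/(1+e_p)·log₁₀(t₂/t₁) ⇒ log₁₀(t₂/t₁) = S_s·(1+e_p)/(C_α·H).
log₁₀(t₂/t₁) = 0.015 × (1+0.63) / (0.008×4.4) = 0.6946
t₂ = t₁ × 10^0.6946 = 1.4 × 4.95 = 6.93 years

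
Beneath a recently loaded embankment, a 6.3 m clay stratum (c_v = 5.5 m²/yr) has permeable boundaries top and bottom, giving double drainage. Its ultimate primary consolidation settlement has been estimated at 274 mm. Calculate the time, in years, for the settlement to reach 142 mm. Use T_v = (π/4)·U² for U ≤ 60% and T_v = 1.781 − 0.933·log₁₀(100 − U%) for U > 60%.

Drainage path length: H_d = H/2 = 3.15 m (double drainage).
U = S(t)/S_ult = 142/274 = 0.5182.
U ≤ 60%: T_v = (π/4)·U² = (π/4)×0.51825² = 0.21094.
t = T_v·H_d²/c_v = 0.21094×3.15²/5.5 = 0.3806 years.

t ≈ 0.381 years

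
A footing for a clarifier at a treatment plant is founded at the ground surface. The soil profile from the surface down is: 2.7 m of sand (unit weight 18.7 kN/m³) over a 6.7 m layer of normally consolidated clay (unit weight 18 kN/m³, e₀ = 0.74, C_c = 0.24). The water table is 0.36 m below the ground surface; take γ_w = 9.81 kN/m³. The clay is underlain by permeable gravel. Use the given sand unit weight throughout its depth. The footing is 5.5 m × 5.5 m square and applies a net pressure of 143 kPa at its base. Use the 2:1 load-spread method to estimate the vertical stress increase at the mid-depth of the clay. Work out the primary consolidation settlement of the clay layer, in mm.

S_c ≈ 186 mm

Mid-depth of clay below the ground surface: z = 2.7 + 6.7/2 = 6.05 m.
Total vertical stress at mid-clay: σ_v = 18.7×2.7 + 18×3.35 = 110.79 kPa.
Pore pressure: u = 9.81×(6.05 − 0.36) = 55.819 kPa.
Initial effective stress: σ'_0 = σ_v − u = 110.79 − 55.819 = 54.971 kPa.
Stress increase at mid-clay by the 2:1 spreading method:
Δσ = qBL/((B+z)(L+z)) = 143×5.5×5.5/((5.5+6.05)(5.5+6.05)) = 32.426 kPa
Final effective stress: σ'_f = σ'_0 + Δσ = 54.971 + 32.426 = 87.397 kPa.
Normally consolidated clay, so the full stress increment lies on the virgin compression line:
S_c = C_c·H/(1+e₀)·log₁₀(σ'_f/σ'_0) = 0.24×6.7/(1+0.74)×log₁₀(87.397/54.971)
    = 0.92414 × 0.20136 = 0.1861 m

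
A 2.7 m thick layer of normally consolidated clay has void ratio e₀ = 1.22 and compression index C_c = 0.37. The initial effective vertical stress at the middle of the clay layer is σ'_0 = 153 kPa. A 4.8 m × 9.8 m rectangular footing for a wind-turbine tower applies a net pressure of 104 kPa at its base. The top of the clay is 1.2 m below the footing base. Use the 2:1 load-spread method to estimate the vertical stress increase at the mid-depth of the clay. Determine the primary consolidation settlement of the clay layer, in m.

Mid-depth of clay below the footing base: z = 1.2 + 2.7/2 = 2.55 m.
Stress increase at mid-clay by the 2:1 spreading method:
Δσ = qBL/((B+z)(L+z)) = 104×4.8×9.8/((4.8+2.55)(9.8+2.55)) = 53.895 kPa
Final effective stress: σ'_f = σ'_0 + Δσ = 153 + 53.895 = 206.9 kPa.
Normally consolidated clay, so the full stress increment lies on the virgin compression line:
S_c = C_c·H/(1+e₀)·log₁₀(σ'_f/σ'_0) = 0.37×2.7/(1+1.22)×log₁₀(206.9/153)
    = 0.45 × 0.13107 = 0.05898 m

S_c ≈ 0.059 m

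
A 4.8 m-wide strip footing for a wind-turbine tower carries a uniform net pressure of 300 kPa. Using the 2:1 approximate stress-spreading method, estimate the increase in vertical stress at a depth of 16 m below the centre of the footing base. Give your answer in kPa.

Δσ_z ≈ 69.2 kPa

By the 2:1 method the load spreads at 1 horizontal : 2 vertical, so at depth z the loaded area has grown by z in each plan dimension:
Δσ = qB/(B+z) = 300×4.8/(4.8+16) = 69.231 kPa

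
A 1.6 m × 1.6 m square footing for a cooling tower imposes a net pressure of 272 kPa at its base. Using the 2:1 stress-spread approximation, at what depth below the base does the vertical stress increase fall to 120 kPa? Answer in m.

z ≈ 0.809 m

2:1 spreading — at depth z the loaded area has grown by z in each plan dimension:
qB²/(B+z)² = Δσ_z ⇒ z = B(√(q/Δσ_z) − 1) = 1.6×(√(272/120) − 1) = 0.8089 m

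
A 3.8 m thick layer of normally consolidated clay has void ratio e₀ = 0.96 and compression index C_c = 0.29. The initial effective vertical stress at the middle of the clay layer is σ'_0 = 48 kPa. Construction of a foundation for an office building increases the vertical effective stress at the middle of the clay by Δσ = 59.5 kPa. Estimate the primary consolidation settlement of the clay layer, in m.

Final effective stress: σ'_f = σ'_0 + Δσ = 48 + 59.5 = 107.5 kPa.
Normally consolidated clay, so the full stress increment lies on the virgin compression line:
S_c = C_c·H/(1+e₀)·log₁₀(σ'_f/σ'_0) = 0.29×3.8/(1+0.96)×log₁₀(107.5/48)
    = 0.56224 × 0.35017 = 0.1969 m

S_c ≈ 0.197 m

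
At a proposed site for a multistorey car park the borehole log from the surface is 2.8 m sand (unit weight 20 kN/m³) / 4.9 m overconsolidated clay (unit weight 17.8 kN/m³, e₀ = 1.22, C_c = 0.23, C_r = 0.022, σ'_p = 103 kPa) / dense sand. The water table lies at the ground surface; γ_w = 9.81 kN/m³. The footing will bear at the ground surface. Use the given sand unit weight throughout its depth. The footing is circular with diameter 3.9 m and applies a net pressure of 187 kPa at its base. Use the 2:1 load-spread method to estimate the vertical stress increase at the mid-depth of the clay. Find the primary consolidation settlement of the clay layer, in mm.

S_c ≈ 11.3 mm

Mid-depth of clay below the ground surface: z = 2.8 + 4.9/2 = 5.25 m.
Total vertical stress at mid-clay: σ_v = 20×2.8 + 17.8×2.45 = 99.61 kPa.
Pore pressure: u = 9.81×(5.25 − 0) = 51.503 kPa.
Initial effective stress: σ'_0 = σ_v − u = 99.61 − 51.503 = 48.107 kPa.
Stress increase at mid-clay by the 2:1 spreading method:
Δσ ≈ qD²/(D+z)² = 187×3.9²/(3.9+5.25)² = 33.973 kPa
Final effective stress: σ'_f = 48.107 + 33.973 = 82.08 kPa.
σ'_f = 82.08 ≤ σ'_p = 103 kPa, so the clay remains overconsolidated and only the recompression index applies:
S_c = C_r·H/(1+e₀)·log₁₀(σ'_f/σ'_0) = 0.022×4.9/2.22×log₁₀(82.08/48.107)
    = 0.048558 × 0.23203 = 0.01127 m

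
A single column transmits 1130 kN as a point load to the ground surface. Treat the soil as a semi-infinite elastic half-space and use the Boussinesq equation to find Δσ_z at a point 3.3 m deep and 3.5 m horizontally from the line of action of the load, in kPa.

Boussinesq vertical stress below a point load on an elastic half-space:
Δσ_z = 3P/(2πz²) · [1 + (r/z)²]^(−5/2)
r/z = 3.5/3.3 = 1.0606; [1+(r/z)²]^(−5/2) = 0.15194.
Δσ_z = 3×1130/(2π×3.3²) × 0.15194 = 49.544 × 0.15194 = 7.528 kPa

Δσ_z ≈ 7.53 kPa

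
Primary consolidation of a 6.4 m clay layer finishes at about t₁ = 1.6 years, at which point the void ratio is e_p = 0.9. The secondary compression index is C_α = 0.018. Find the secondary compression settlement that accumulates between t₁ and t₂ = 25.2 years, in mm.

Secondary compression: S_s = C_α·H/(1+e_p)·log₁₀(t₂/t₁)
S_s = 0.018×6.4/(1+0.9)×log₁₀(25.2/1.6)
    = 0.06063 × 1.197 = 0.07259 m

S_s ≈ 72.6 mm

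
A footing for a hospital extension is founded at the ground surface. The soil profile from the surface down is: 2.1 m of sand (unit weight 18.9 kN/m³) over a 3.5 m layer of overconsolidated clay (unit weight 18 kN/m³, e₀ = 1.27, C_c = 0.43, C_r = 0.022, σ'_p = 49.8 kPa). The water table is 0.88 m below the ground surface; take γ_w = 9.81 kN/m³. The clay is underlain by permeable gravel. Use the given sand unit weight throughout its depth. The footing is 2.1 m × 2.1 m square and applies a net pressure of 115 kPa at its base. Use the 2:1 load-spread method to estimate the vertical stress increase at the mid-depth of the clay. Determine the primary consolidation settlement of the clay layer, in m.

Mid-depth of clay below the ground surface: z = 2.1 + 3.5/2 = 3.85 m.
Total vertical stress at mid-clay: σ_v = 18.9×2.1 + 18×1.75 = 71.19 kPa.
Pore pressure: u = 9.81×(3.85 − 0.88) = 29.136 kPa.
Initial effective stress: σ'_0 = σ_v − u = 71.19 − 29.136 = 42.054 kPa.
Stress increase at mid-clay by the 2:1 spreading method:
Δσ = qBL/((B+z)(L+z)) = 115×2.1×2.1/((2.1+3.85)(2.1+3.85)) = 14.325 kPa
Final effective stress: σ'_f = 42.054 + 14.325 = 56.379 kPa.
σ'_f = 56.379 > σ'_p = 49.8 kPa, so the stress path crosses the preconsolidation pressure — recompression up to σ'_p, then virgin compression beyond:
S_c = H/(1+e₀)·[C_r·log₁₀(σ'_p/σ'_0) + C_c·log₁₀(σ'_f/σ'_p)]
    = 3.5/2.27 × [0.022×log₁₀(49.8/42.054) + 0.43×log₁₀(56.379/49.8)]
    = 1.5419 × [0.0016153 + 0.023172] = 0.03822 m

S_c ≈ 0.0382 m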